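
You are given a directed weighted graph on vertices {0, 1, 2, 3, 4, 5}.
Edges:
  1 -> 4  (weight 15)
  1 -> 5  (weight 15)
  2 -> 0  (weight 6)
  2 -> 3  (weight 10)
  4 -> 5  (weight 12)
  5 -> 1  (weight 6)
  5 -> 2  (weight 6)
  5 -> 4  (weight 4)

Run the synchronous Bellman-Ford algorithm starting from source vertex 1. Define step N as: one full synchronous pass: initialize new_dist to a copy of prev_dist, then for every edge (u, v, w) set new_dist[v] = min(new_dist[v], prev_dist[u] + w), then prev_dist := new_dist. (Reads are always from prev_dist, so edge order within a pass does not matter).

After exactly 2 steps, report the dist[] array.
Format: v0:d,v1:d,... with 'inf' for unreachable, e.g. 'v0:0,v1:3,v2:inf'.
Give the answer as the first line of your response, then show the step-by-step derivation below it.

v0:inf,v1:0,v2:21,v3:inf,v4:15,v5:15

step 1: dist = v0:inf,v1:0,v2:inf,v3:inf,v4:15,v5:15
step 2: dist = v0:inf,v1:0,v2:21,v3:inf,v4:15,v5:15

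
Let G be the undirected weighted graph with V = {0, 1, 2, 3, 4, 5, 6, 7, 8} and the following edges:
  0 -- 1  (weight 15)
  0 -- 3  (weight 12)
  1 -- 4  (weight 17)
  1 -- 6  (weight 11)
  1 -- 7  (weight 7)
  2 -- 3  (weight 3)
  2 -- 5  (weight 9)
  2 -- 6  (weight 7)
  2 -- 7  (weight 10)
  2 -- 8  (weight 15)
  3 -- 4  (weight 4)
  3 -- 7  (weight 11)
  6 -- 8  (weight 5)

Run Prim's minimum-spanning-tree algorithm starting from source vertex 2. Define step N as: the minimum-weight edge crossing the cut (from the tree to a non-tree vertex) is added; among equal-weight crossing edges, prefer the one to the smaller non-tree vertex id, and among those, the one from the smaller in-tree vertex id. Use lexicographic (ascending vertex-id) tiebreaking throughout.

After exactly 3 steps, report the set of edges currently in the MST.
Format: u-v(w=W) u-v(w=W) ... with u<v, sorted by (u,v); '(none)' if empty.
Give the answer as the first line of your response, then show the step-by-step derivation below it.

2-3(w=3) 2-6(w=7) 3-4(w=4)

step 1: add edge 2-3 (w=3); MST = {2-3(w=3)}
step 2: add edge 3-4 (w=4); MST = {2-3(w=3) 3-4(w=4)}
step 3: add edge 2-6 (w=7); MST = {2-3(w=3) 2-6(w=7) 3-4(w=4)}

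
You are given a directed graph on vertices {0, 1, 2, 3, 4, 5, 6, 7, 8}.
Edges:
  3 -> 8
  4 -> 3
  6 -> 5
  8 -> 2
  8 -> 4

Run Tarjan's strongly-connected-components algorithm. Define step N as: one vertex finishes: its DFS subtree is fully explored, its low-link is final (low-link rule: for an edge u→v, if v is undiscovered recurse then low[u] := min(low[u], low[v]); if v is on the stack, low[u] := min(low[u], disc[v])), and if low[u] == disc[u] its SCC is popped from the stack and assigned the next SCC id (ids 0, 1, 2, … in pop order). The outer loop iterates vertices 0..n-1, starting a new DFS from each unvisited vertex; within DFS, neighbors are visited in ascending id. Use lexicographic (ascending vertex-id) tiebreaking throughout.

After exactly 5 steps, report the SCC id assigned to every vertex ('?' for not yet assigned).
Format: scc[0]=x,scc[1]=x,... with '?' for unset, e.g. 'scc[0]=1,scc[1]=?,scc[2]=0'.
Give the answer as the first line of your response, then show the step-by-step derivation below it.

scc[0]=0,scc[1]=1,scc[2]=2,scc[3]=?,scc[4]=?,scc[5]=?,scc[6]=?,scc[7]=?,scc[8]=?

step 1: low=(low[0]=0,low[1]=?,low[2]=?,low[3]=?,low[4]=?,low[5]=?,low[6]=?,low[7]=?,low[8]=?); scc=(scc[0]=0,scc[1]=?,scc[2]=?,scc[3]=?,scc[4]=?,scc[5]=?,scc[6]=?,scc[7]=?,scc[8]=?)
step 2: low=(low[0]=0,low[1]=1,low[2]=?,low[3]=?,low[4]=?,low[5]=?,low[6]=?,low[7]=?,low[8]=?); scc=(scc[0]=0,scc[1]=1,scc[2]=?,scc[3]=?,scc[4]=?,scc[5]=?,scc[6]=?,scc[7]=?,scc[8]=?)
step 3: low=(low[0]=0,low[1]=1,low[2]=2,low[3]=?,low[4]=?,low[5]=?,low[6]=?,low[7]=?,low[8]=?); scc=(scc[0]=0,scc[1]=1,scc[2]=2,scc[3]=?,scc[4]=?,scc[5]=?,scc[6]=?,scc[7]=?,scc[8]=?)
step 4: low=(low[0]=0,low[1]=1,low[2]=2,low[3]=3,low[4]=3,low[5]=?,low[6]=?,low[7]=?,low[8]=4); scc=(scc[0]=0,scc[1]=1,scc[2]=2,scc[3]=?,scc[4]=?,scc[5]=?,scc[6]=?,scc[7]=?,scc[8]=?)
step 5: low=(low[0]=0,low[1]=1,low[2]=2,low[3]=3,low[4]=3,low[5]=?,low[6]=?,low[7]=?,low[8]=3); scc=(scc[0]=0,scc[1]=1,scc[2]=2,scc[3]=?,scc[4]=?,scc[5]=?,scc[6]=?,scc[7]=?,scc[8]=?)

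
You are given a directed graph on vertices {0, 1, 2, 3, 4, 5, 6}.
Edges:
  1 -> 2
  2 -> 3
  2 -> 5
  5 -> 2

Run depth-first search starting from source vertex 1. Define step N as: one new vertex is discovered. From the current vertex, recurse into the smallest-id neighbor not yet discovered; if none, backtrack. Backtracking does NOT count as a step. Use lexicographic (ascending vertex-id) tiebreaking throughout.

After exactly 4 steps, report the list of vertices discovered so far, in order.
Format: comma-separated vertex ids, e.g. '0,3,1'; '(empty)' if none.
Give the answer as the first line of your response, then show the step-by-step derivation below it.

1,2,3,5

step 1: discover 1; path=1; order=1
step 2: discover 2; path=1>2; order=1,2
step 3: discover 3; path=1>2>3; order=1,2,3
step 4: discover 5; path=1>2>5; order=1,2,3,5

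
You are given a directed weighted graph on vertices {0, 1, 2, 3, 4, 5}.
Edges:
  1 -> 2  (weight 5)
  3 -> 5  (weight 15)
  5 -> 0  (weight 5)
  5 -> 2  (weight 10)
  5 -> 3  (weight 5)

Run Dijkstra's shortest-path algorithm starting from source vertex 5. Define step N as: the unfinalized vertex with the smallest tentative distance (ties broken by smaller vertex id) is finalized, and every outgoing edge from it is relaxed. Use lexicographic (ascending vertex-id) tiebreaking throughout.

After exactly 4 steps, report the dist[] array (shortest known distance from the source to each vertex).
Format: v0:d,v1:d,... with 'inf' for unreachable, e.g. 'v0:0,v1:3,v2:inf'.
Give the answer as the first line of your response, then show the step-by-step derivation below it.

v0:5,v1:inf,v2:10,v3:5,v4:inf,v5:0

step 1: dist = v0:5,v1:inf,v2:10,v3:5,v4:inf,v5:0
step 2: dist = v0:5,v1:inf,v2:10,v3:5,v4:inf,v5:0
step 3: dist = v0:5,v1:inf,v2:10,v3:5,v4:inf,v5:0
step 4: dist = v0:5,v1:inf,v2:10,v3:5,v4:inf,v5:0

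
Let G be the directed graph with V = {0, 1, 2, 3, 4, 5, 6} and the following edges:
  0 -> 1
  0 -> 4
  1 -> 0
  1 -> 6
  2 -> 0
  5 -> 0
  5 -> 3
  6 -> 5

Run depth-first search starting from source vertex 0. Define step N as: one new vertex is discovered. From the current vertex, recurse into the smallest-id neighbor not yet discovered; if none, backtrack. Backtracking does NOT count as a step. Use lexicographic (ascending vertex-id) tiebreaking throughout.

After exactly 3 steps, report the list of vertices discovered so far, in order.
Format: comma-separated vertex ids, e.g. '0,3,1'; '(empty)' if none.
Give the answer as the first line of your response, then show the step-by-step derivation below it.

0,1,6

step 1: discover 0; path=0; order=0
step 2: discover 1; path=0>1; order=0,1
step 3: discover 6; path=0>1>6; order=0,1,6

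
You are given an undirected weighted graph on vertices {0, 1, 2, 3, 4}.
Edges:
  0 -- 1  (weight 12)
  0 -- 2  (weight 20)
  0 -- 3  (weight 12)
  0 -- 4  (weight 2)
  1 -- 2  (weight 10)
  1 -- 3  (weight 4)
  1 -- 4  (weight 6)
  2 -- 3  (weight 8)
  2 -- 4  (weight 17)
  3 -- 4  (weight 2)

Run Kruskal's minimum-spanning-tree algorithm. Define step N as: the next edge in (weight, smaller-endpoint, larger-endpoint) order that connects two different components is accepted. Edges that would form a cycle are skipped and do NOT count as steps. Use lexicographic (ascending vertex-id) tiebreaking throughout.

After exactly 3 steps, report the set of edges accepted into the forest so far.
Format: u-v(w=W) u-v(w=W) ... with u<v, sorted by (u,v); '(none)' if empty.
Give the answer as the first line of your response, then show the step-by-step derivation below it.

0-4(w=2) 1-3(w=4) 3-4(w=2)

step 1: add edge 0-4 (w=2); MST = {0-4(w=2)}
step 2: add edge 3-4 (w=2); MST = {0-4(w=2) 3-4(w=2)}
step 3: add edge 1-3 (w=4); MST = {0-4(w=2) 1-3(w=4) 3-4(w=2)}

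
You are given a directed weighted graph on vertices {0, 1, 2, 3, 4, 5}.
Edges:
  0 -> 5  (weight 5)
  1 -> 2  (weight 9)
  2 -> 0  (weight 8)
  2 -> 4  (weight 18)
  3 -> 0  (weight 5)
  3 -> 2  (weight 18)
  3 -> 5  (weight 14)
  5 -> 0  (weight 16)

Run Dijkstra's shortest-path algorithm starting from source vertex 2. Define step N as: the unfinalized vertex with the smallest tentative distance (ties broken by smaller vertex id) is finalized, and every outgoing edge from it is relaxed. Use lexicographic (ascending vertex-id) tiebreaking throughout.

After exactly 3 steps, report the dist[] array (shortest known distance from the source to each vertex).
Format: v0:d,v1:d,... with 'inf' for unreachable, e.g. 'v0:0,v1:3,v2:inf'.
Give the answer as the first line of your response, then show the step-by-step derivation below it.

v0:8,v1:inf,v2:0,v3:inf,v4:18,v5:13

step 1: dist = v0:8,v1:inf,v2:0,v3:inf,v4:18,v5:inf
step 2: dist = v0:8,v1:inf,v2:0,v3:inf,v4:18,v5:13
step 3: dist = v0:8,v1:inf,v2:0,v3:inf,v4:18,v5:13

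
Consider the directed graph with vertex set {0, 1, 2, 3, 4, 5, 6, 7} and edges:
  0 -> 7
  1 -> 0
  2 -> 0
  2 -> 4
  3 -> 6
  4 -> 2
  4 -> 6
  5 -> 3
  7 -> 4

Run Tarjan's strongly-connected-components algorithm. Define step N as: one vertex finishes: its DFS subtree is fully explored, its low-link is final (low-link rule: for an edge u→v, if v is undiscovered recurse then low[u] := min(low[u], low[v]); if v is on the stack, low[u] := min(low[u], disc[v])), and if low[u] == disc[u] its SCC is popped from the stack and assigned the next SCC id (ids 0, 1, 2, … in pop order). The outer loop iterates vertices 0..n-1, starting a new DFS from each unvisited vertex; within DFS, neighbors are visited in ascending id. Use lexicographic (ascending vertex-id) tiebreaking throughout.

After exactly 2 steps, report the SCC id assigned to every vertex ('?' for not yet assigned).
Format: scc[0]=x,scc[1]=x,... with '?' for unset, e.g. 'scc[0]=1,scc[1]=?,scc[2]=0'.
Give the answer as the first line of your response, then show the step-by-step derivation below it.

scc[0]=?,scc[1]=?,scc[2]=?,scc[3]=?,scc[4]=?,scc[5]=?,scc[6]=0,scc[7]=?

step 1: low=(low[0]=0,low[1]=?,low[2]=0,low[3]=?,low[4]=2,low[5]=?,low[6]=?,low[7]=1); scc=(scc[0]=?,scc[1]=?,scc[2]=?,scc[3]=?,scc[4]=?,scc[5]=?,scc[6]=?,scc[7]=?)
step 2: low=(low[0]=0,low[1]=?,low[2]=0,low[3]=?,low[4]=0,low[5]=?,low[6]=4,low[7]=1); scc=(scc[0]=?,scc[1]=?,scc[2]=?,scc[3]=?,scc[4]=?,scc[5]=?,scc[6]=0,scc[7]=?)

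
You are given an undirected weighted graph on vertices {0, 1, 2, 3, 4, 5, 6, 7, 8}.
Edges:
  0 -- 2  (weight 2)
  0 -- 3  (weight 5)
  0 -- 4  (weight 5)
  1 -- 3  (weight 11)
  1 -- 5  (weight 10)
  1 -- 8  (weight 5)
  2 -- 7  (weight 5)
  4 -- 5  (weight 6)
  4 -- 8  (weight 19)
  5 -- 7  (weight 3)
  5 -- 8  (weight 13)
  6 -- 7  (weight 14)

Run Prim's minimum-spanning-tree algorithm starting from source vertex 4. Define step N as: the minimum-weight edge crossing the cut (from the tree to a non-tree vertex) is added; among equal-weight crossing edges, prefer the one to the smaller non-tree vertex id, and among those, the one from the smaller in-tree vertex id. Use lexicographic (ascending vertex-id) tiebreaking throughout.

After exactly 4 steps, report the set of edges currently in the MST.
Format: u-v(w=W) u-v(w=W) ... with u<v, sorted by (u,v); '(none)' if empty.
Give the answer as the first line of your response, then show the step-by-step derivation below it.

0-2(w=2) 0-3(w=5) 0-4(w=5) 2-7(w=5)

step 1: add edge 0-4 (w=5); MST = {0-4(w=5)}
step 2: add edge 0-2 (w=2); MST = {0-2(w=2) 0-4(w=5)}
step 3: add edge 0-3 (w=5); MST = {0-2(w=2) 0-3(w=5) 0-4(w=5)}
step 4: add edge 2-7 (w=5); MST = {0-2(w=2) 0-3(w=5) 0-4(w=5) 2-7(w=5)}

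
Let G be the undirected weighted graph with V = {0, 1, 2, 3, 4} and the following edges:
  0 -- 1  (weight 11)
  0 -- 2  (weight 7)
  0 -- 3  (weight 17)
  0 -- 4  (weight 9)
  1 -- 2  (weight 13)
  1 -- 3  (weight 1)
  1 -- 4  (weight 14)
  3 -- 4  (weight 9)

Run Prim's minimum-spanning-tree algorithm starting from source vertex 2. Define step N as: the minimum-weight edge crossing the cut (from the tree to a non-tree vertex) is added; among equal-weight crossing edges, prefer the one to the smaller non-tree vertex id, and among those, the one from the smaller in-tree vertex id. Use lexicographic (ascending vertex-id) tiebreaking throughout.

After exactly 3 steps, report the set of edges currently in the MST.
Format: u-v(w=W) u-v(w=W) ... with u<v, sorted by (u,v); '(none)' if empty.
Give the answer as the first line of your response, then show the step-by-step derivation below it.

0-2(w=7) 0-4(w=9) 3-4(w=9)

step 1: add edge 0-2 (w=7); MST = {0-2(w=7)}
step 2: add edge 0-4 (w=9); MST = {0-2(w=7) 0-4(w=9)}
step 3: add edge 3-4 (w=9); MST = {0-2(w=7) 0-4(w=9) 3-4(w=9)}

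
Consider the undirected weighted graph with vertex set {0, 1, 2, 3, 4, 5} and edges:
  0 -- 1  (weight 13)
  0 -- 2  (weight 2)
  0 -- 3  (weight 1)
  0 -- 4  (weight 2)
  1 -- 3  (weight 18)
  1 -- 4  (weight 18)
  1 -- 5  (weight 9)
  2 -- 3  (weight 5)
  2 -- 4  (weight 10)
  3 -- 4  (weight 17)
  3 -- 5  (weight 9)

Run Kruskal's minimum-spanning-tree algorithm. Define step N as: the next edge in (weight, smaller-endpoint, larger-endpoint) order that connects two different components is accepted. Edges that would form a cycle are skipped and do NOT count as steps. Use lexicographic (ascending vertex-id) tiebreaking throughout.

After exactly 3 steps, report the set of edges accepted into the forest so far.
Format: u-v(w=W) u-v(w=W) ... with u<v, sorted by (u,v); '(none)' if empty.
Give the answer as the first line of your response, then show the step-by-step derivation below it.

0-2(w=2) 0-3(w=1) 0-4(w=2)

step 1: add edge 0-3 (w=1); MST = {0-3(w=1)}
step 2: add edge 0-2 (w=2); MST = {0-2(w=2) 0-3(w=1)}
step 3: add edge 0-4 (w=2); MST = {0-2(w=2) 0-3(w=1) 0-4(w=2)}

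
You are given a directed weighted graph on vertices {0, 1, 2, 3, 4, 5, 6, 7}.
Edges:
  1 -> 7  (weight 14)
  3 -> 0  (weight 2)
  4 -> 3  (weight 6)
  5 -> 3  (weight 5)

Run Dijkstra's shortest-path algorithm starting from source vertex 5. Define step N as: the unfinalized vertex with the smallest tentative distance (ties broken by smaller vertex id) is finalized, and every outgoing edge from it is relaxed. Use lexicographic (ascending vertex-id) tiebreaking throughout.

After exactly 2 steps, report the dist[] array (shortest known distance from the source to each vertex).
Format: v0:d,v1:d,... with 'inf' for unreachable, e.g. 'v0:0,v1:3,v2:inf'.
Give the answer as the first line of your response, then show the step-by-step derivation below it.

v0:7,v1:inf,v2:inf,v3:5,v4:inf,v5:0,v6:inf,v7:inf

step 1: dist = v0:inf,v1:inf,v2:inf,v3:5,v4:inf,v5:0,v6:inf,v7:inf
step 2: dist = v0:7,v1:inf,v2:inf,v3:5,v4:inf,v5:0,v6:inf,v7:inf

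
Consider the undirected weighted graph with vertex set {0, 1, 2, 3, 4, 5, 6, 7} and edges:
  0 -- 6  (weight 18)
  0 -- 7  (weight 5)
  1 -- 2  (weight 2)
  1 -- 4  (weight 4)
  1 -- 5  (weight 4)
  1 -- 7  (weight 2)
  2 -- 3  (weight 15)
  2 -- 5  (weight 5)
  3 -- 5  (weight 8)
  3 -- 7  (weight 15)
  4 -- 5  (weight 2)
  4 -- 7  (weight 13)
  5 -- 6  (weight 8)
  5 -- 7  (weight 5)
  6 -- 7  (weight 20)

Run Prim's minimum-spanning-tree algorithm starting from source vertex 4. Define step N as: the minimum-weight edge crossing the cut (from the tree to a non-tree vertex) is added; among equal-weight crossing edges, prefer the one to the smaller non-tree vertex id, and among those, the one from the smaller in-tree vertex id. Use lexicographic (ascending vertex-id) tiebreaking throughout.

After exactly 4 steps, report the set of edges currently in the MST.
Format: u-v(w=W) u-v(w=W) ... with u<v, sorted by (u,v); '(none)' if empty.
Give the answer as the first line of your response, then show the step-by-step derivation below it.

1-2(w=2) 1-4(w=4) 1-7(w=2) 4-5(w=2)

step 1: add edge 4-5 (w=2); MST = {4-5(w=2)}
step 2: add edge 1-4 (w=4); MST = {1-4(w=4) 4-5(w=2)}
step 3: add edge 1-2 (w=2); MST = {1-2(w=2) 1-4(w=4) 4-5(w=2)}
step 4: add edge 1-7 (w=2); MST = {1-2(w=2) 1-4(w=4) 1-7(w=2) 4-5(w=2)}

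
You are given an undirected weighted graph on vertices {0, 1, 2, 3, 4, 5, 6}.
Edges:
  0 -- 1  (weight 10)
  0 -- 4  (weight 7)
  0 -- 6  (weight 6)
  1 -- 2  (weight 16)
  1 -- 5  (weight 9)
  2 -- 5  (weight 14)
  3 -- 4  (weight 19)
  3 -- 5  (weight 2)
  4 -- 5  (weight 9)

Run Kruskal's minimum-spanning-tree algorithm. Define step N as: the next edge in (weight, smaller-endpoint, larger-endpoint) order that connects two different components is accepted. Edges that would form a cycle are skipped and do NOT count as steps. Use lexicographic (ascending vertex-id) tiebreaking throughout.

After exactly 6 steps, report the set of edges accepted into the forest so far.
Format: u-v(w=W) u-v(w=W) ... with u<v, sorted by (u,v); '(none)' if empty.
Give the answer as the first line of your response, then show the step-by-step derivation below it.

0-4(w=7) 0-6(w=6) 1-5(w=9) 2-5(w=14) 3-5(w=2) 4-5(w=9)

step 1: add edge 3-5 (w=2); MST = {3-5(w=2)}
step 2: add edge 0-6 (w=6); MST = {0-6(w=6) 3-5(w=2)}
step 3: add edge 0-4 (w=7); MST = {0-4(w=7) 0-6(w=6) 3-5(w=2)}
step 4: add edge 1-5 (w=9); MST = {0-4(w=7) 0-6(w=6) 1-5(w=9) 3-5(w=2)}
step 5: add edge 4-5 (w=9); MST = {0-4(w=7) 0-6(w=6) 1-5(w=9) 3-5(w=2) 4-5(w=9)}
step 6: add edge 2-5 (w=14); MST = {0-4(w=7) 0-6(w=6) 1-5(w=9) 2-5(w=14) 3-5(w=2) 4-5(w=9)}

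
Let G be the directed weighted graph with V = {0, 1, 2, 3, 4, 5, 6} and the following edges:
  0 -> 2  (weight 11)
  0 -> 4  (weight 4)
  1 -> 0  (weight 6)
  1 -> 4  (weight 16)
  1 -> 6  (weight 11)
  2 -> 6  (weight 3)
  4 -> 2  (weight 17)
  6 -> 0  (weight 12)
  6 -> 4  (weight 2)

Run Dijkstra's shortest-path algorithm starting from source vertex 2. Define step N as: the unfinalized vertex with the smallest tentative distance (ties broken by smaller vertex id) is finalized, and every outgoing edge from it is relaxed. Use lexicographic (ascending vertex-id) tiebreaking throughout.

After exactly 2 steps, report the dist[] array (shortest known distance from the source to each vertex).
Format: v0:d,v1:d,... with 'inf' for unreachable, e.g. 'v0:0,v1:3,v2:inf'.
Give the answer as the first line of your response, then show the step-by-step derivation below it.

v0:15,v1:inf,v2:0,v3:inf,v4:5,v5:inf,v6:3

step 1: dist = v0:inf,v1:inf,v2:0,v3:inf,v4:inf,v5:inf,v6:3
step 2: dist = v0:15,v1:inf,v2:0,v3:inf,v4:5,v5:inf,v6:3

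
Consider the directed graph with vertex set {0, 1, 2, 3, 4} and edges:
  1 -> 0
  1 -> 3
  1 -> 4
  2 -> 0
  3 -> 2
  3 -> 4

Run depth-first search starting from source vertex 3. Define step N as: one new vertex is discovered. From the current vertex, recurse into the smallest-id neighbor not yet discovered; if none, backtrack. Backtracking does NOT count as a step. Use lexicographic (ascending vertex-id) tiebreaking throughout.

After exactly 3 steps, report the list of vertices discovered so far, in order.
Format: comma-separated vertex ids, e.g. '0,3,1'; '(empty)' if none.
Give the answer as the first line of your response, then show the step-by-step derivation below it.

3,2,0

step 1: discover 3; path=3; order=3
step 2: discover 2; path=3>2; order=3,2
step 3: discover 0; path=3>2>0; order=3,2,0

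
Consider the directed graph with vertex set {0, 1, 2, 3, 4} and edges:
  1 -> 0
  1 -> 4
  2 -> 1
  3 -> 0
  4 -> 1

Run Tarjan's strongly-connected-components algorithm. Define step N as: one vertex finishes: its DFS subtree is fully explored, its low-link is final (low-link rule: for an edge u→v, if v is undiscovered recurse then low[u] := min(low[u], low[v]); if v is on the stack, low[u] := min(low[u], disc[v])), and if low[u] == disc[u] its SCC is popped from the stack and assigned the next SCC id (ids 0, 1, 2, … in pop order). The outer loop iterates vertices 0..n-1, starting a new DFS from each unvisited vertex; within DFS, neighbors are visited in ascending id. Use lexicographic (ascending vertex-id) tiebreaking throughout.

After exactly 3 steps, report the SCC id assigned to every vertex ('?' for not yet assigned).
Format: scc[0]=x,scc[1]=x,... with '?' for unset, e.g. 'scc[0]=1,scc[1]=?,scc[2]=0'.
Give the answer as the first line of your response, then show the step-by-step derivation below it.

scc[0]=0,scc[1]=1,scc[2]=?,scc[3]=?,scc[4]=1

step 1: low=(low[0]=0,low[1]=?,low[2]=?,low[3]=?,low[4]=?); scc=(scc[0]=0,scc[1]=?,scc[2]=?,scc[3]=?,scc[4]=?)
step 2: low=(low[0]=0,low[1]=1,low[2]=?,low[3]=?,low[4]=1); scc=(scc[0]=0,scc[1]=?,scc[2]=?,scc[3]=?,scc[4]=?)
step 3: low=(low[0]=0,low[1]=1,low[2]=?,low[3]=?,low[4]=1); scc=(scc[0]=0,scc[1]=1,scc[2]=?,scc[3]=?,scc[4]=1)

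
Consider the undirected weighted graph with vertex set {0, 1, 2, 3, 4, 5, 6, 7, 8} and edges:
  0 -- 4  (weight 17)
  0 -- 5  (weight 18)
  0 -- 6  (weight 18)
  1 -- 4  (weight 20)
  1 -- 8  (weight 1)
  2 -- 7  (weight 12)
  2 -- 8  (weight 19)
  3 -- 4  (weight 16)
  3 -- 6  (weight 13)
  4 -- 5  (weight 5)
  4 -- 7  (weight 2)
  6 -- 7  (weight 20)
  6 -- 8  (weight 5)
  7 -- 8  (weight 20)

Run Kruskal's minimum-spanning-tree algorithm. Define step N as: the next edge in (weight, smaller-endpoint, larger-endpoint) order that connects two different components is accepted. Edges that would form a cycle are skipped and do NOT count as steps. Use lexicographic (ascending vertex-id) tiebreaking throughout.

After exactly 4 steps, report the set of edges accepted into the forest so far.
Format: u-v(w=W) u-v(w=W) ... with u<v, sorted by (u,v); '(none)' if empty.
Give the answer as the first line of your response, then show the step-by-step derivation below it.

1-8(w=1) 4-5(w=5) 4-7(w=2) 6-8(w=5)

step 1: add edge 1-8 (w=1); MST = {1-8(w=1)}
step 2: add edge 4-7 (w=2); MST = {1-8(w=1) 4-7(w=2)}
step 3: add edge 4-5 (w=5); MST = {1-8(w=1) 4-5(w=5) 4-7(w=2)}
step 4: add edge 6-8 (w=5); MST = {1-8(w=1) 4-5(w=5) 4-7(w=2) 6-8(w=5)}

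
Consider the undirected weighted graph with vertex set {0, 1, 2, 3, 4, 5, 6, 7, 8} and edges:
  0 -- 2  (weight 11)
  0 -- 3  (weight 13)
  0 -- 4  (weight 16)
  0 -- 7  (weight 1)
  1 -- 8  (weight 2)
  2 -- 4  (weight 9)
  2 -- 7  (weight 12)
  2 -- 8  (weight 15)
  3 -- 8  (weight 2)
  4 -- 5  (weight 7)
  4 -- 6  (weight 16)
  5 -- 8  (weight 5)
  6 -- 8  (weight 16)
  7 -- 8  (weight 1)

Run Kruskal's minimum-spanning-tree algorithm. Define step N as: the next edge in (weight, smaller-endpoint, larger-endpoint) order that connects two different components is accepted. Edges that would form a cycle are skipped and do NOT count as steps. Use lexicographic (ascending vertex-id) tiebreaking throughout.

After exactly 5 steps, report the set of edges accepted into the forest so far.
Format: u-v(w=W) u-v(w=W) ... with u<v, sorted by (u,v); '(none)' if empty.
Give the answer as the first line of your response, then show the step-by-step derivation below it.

0-7(w=1) 1-8(w=2) 3-8(w=2) 5-8(w=5) 7-8(w=1)

step 1: add edge 0-7 (w=1); MST = {0-7(w=1)}
step 2: add edge 7-8 (w=1); MST = {0-7(w=1) 7-8(w=1)}
step 3: add edge 1-8 (w=2); MST = {0-7(w=1) 1-8(w=2) 7-8(w=1)}
step 4: add edge 3-8 (w=2); MST = {0-7(w=1) 1-8(w=2) 3-8(w=2) 7-8(w=1)}
step 5: add edge 5-8 (w=5); MST = {0-7(w=1) 1-8(w=2) 3-8(w=2) 5-8(w=5) 7-8(w=1)}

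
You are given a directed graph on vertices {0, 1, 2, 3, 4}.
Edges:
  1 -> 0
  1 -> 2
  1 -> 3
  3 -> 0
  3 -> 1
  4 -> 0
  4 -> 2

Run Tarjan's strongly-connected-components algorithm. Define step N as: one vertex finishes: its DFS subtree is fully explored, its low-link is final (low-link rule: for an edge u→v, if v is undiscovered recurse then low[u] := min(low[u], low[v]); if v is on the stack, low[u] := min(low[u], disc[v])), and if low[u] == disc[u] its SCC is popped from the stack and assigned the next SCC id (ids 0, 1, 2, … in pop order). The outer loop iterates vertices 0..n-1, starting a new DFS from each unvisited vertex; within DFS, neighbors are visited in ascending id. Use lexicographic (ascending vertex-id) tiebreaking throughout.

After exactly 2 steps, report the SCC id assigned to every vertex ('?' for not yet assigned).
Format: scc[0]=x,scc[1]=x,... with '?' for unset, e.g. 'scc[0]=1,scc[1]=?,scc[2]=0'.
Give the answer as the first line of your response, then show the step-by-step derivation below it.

scc[0]=0,scc[1]=?,scc[2]=1,scc[3]=?,scc[4]=?

step 1: low=(low[0]=0,low[1]=?,low[2]=?,low[3]=?,low[4]=?); scc=(scc[0]=0,scc[1]=?,scc[2]=?,scc[3]=?,scc[4]=?)
step 2: low=(low[0]=0,low[1]=1,low[2]=2,low[3]=?,low[4]=?); scc=(scc[0]=0,scc[1]=?,scc[2]=1,scc[3]=?,scc[4]=?)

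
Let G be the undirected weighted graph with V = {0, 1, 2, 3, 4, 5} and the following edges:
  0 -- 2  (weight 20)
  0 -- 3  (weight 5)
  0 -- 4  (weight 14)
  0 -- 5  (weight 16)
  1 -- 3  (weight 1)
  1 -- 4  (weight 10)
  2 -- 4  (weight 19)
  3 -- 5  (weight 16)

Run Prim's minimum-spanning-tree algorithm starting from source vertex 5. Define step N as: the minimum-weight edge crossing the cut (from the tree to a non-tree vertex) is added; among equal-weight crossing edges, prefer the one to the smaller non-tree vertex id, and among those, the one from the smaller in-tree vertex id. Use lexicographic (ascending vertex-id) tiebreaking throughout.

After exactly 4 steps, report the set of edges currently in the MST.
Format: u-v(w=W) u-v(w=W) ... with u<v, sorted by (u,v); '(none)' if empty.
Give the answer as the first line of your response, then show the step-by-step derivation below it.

0-3(w=5) 0-5(w=16) 1-3(w=1) 1-4(w=10)

step 1: add edge 0-5 (w=16); MST = {0-5(w=16)}
step 2: add edge 0-3 (w=5); MST = {0-3(w=5) 0-5(w=16)}
step 3: add edge 1-3 (w=1); MST = {0-3(w=5) 0-5(w=16) 1-3(w=1)}
step 4: add edge 1-4 (w=10); MST = {0-3(w=5) 0-5(w=16) 1-3(w=1) 1-4(w=10)}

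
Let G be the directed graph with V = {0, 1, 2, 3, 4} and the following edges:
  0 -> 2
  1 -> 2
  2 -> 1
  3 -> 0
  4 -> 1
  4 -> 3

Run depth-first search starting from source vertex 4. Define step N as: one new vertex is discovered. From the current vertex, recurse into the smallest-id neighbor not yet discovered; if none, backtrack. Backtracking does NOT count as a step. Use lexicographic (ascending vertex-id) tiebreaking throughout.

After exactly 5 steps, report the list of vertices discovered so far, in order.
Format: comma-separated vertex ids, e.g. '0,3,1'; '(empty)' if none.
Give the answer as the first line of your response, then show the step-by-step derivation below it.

4,1,2,3,0

step 1: discover 4; path=4; order=4
step 2: discover 1; path=4>1; order=4,1
step 3: discover 2; path=4>1>2; order=4,1,2
step 4: discover 3; path=4>3; order=4,1,2,3
step 5: discover 0; path=4>3>0; order=4,1,2,3,0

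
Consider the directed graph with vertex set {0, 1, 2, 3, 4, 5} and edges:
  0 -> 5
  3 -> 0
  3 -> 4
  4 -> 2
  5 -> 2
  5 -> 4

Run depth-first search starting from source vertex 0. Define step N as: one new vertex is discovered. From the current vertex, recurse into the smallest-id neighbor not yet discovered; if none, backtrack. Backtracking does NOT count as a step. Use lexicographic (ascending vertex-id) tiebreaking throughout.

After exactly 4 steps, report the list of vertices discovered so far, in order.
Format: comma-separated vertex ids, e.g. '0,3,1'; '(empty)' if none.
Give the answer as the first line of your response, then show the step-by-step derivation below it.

0,5,2,4

step 1: discover 0; path=0; order=0
step 2: discover 5; path=0>5; order=0,5
step 3: discover 2; path=0>5>2; order=0,5,2
step 4: discover 4; path=0>5>4; order=0,5,2,4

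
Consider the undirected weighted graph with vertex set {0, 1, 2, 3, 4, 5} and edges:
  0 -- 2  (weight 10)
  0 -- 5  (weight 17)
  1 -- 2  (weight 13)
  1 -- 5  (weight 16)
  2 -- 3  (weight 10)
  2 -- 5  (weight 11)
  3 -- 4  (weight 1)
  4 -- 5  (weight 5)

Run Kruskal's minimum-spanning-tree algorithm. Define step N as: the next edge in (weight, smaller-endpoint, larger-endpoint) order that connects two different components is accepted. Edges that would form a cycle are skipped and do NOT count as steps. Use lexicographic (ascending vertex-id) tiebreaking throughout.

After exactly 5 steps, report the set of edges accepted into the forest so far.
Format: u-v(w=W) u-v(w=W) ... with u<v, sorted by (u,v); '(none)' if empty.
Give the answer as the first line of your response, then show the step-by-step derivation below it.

0-2(w=10) 1-2(w=13) 2-3(w=10) 3-4(w=1) 4-5(w=5)

step 1: add edge 3-4 (w=1); MST = {3-4(w=1)}
step 2: add edge 4-5 (w=5); MST = {3-4(w=1) 4-5(w=5)}
step 3: add edge 0-2 (w=10); MST = {0-2(w=10) 3-4(w=1) 4-5(w=5)}
step 4: add edge 2-3 (w=10); MST = {0-2(w=10) 2-3(w=10) 3-4(w=1) 4-5(w=5)}
step 5: add edge 1-2 (w=13); MST = {0-2(w=10) 1-2(w=13) 2-3(w=10) 3-4(w=1) 4-5(w=5)}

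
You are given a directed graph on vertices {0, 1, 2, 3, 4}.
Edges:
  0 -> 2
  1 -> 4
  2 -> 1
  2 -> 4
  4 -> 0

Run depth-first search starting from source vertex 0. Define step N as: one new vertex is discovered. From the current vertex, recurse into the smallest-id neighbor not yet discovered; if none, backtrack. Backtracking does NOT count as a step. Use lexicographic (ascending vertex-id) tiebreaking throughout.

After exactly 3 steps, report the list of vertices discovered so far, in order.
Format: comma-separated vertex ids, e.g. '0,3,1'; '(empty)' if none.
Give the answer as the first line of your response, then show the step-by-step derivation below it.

0,2,1

step 1: discover 0; path=0; order=0
step 2: discover 2; path=0>2; order=0,2
step 3: discover 1; path=0>2>1; order=0,2,1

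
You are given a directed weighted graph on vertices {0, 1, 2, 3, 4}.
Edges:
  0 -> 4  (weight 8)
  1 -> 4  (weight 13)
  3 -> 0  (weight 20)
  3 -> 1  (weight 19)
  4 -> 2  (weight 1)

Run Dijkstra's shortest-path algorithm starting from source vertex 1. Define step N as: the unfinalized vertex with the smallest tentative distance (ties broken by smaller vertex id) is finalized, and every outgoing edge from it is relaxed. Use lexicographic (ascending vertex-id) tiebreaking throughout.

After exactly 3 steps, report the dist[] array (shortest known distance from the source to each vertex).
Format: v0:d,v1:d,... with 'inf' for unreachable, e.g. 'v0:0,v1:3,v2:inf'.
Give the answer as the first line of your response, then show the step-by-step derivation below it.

v0:inf,v1:0,v2:14,v3:inf,v4:13

step 1: dist = v0:inf,v1:0,v2:inf,v3:inf,v4:13
step 2: dist = v0:inf,v1:0,v2:14,v3:inf,v4:13
step 3: dist = v0:inf,v1:0,v2:14,v3:inf,v4:13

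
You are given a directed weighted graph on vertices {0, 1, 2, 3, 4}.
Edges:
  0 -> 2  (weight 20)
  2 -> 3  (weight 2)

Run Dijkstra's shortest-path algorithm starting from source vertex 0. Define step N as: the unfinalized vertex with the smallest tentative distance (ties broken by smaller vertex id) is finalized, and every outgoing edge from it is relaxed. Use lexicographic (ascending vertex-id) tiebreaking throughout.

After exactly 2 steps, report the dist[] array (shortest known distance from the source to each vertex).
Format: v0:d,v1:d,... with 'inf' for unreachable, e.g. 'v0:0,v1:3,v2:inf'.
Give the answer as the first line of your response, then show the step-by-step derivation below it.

v0:0,v1:inf,v2:20,v3:22,v4:inf

step 1: dist = v0:0,v1:inf,v2:20,v3:inf,v4:inf
step 2: dist = v0:0,v1:inf,v2:20,v3:22,v4:inf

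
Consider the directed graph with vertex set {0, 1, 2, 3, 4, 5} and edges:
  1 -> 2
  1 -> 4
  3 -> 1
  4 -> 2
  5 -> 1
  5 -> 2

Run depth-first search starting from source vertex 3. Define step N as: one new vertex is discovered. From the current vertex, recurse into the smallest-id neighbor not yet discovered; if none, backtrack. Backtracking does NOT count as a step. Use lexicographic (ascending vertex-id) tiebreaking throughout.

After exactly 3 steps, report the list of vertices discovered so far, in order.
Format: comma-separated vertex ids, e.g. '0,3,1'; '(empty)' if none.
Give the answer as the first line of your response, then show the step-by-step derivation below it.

3,1,2

step 1: discover 3; path=3; order=3
step 2: discover 1; path=3>1; order=3,1
step 3: discover 2; path=3>1>2; order=3,1,2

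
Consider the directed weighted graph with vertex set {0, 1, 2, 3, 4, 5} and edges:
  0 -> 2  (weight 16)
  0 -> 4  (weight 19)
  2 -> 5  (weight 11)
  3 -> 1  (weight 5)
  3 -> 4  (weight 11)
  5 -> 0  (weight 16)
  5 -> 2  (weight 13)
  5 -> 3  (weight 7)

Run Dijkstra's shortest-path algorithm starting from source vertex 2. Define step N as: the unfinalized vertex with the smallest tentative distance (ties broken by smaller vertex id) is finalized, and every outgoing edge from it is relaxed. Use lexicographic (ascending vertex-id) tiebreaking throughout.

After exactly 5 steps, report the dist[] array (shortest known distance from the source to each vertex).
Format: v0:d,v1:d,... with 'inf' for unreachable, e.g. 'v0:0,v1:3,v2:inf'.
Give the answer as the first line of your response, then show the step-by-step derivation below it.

v0:27,v1:23,v2:0,v3:18,v4:29,v5:11

step 1: dist = v0:inf,v1:inf,v2:0,v3:inf,v4:inf,v5:11
step 2: dist = v0:27,v1:inf,v2:0,v3:18,v4:inf,v5:11
step 3: dist = v0:27,v1:23,v2:0,v3:18,v4:29,v5:11
step 4: dist = v0:27,v1:23,v2:0,v3:18,v4:29,v5:11
step 5: dist = v0:27,v1:23,v2:0,v3:18,v4:29,v5:11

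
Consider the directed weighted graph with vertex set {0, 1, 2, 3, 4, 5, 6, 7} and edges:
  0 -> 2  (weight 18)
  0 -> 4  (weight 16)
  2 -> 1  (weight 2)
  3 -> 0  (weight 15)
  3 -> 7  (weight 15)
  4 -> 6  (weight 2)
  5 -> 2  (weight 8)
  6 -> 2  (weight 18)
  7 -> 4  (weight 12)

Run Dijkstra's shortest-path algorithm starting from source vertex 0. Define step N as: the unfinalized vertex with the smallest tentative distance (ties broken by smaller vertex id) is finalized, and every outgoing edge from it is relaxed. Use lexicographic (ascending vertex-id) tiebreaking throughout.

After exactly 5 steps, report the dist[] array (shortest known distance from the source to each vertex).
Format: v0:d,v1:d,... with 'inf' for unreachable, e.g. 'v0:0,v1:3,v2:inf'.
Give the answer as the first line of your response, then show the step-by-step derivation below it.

v0:0,v1:20,v2:18,v3:inf,v4:16,v5:inf,v6:18,v7:inf

step 1: dist = v0:0,v1:inf,v2:18,v3:inf,v4:16,v5:inf,v6:inf,v7:inf
step 2: dist = v0:0,v1:inf,v2:18,v3:inf,v4:16,v5:inf,v6:18,v7:inf
step 3: dist = v0:0,v1:20,v2:18,v3:inf,v4:16,v5:inf,v6:18,v7:inf
step 4: dist = v0:0,v1:20,v2:18,v3:inf,v4:16,v5:inf,v6:18,v7:inf
step 5: dist = v0:0,v1:20,v2:18,v3:inf,v4:16,v5:inf,v6:18,v7:inf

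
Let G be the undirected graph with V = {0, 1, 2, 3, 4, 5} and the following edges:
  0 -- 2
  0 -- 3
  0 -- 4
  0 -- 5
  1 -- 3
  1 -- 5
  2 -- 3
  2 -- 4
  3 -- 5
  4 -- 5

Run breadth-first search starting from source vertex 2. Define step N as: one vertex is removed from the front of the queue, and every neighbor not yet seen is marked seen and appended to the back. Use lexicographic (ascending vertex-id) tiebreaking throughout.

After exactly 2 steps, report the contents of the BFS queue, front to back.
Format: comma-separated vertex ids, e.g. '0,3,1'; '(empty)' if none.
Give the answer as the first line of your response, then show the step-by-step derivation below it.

3,4,5

step 1: dequeue 2; queue=[0,3,4]; order=2
step 2: dequeue 0; queue=[3,4,5]; order=2,0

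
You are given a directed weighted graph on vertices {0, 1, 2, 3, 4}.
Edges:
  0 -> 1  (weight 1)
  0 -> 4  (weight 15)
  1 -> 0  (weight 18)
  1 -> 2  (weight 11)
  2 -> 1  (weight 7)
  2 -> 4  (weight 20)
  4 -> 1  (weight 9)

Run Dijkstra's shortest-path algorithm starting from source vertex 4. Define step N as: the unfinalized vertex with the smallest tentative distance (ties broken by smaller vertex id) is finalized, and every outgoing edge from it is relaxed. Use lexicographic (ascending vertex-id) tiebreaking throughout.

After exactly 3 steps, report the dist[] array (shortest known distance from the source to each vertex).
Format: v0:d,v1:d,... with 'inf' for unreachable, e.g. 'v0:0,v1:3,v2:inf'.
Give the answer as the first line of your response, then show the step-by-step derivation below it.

v0:27,v1:9,v2:20,v3:inf,v4:0

step 1: dist = v0:inf,v1:9,v2:inf,v3:inf,v4:0
step 2: dist = v0:27,v1:9,v2:20,v3:inf,v4:0
step 3: dist = v0:27,v1:9,v2:20,v3:inf,v4:0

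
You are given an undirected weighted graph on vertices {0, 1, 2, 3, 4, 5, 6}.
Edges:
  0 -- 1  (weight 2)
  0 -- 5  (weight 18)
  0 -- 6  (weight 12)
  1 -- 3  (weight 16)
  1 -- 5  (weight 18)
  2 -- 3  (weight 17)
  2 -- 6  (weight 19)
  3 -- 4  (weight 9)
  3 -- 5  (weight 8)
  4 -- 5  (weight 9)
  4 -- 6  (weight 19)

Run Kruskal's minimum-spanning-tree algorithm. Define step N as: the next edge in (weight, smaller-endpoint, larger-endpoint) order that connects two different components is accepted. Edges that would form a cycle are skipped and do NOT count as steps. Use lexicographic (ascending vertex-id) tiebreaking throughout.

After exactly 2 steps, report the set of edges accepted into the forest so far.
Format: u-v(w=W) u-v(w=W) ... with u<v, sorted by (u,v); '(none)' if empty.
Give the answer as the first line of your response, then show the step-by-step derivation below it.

0-1(w=2) 3-5(w=8)

step 1: add edge 0-1 (w=2); MST = {0-1(w=2)}
step 2: add edge 3-5 (w=8); MST = {0-1(w=2) 3-5(w=8)}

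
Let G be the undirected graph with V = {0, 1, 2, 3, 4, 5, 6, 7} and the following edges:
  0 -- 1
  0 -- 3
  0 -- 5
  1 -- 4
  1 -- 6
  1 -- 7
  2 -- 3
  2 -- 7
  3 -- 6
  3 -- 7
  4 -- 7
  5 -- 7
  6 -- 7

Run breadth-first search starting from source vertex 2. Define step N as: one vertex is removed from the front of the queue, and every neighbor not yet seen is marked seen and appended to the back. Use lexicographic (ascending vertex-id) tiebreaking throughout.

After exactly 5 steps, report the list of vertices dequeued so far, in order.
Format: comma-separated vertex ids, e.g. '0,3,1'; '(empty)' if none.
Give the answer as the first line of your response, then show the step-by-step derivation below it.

2,3,7,0,6

step 1: dequeue 2; queue=[3,7]; order=2
step 2: dequeue 3; queue=[7,0,6]; order=2,3
step 3: dequeue 7; queue=[0,6,1,4,5]; order=2,3,7
step 4: dequeue 0; queue=[6,1,4,5]; order=2,3,7,0
step 5: dequeue 6; queue=[1,4,5]; order=2,3,7,0,6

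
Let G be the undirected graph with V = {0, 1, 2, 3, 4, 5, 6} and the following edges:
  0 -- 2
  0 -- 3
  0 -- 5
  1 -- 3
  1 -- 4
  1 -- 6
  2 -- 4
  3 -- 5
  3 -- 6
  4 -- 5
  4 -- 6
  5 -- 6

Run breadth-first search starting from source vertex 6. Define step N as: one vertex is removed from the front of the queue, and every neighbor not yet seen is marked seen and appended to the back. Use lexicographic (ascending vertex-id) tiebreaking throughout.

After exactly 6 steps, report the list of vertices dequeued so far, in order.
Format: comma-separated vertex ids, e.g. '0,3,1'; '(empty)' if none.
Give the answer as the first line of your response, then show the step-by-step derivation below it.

6,1,3,4,5,0

step 1: dequeue 6; queue=[1,3,4,5]; order=6
step 2: dequeue 1; queue=[3,4,5]; order=6,1
step 3: dequeue 3; queue=[4,5,0]; order=6,1,3
step 4: dequeue 4; queue=[5,0,2]; order=6,1,3,4
step 5: dequeue 5; queue=[0,2]; order=6,1,3,4,5
step 6: dequeue 0; queue=[2]; order=6,1,3,4,5,0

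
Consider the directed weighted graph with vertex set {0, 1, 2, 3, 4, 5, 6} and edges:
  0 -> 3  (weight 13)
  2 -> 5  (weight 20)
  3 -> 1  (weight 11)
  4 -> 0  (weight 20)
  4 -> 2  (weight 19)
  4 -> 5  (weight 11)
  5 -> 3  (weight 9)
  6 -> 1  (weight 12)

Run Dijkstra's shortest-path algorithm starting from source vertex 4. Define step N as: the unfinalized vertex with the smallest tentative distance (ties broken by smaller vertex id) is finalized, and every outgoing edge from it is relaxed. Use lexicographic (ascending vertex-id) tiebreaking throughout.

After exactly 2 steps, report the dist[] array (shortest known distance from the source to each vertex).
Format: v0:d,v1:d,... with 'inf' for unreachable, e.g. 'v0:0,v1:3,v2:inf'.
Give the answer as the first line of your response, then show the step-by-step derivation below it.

v0:20,v1:inf,v2:19,v3:20,v4:0,v5:11,v6:inf

step 1: dist = v0:20,v1:inf,v2:19,v3:inf,v4:0,v5:11,v6:inf
step 2: dist = v0:20,v1:inf,v2:19,v3:20,v4:0,v5:11,v6:inf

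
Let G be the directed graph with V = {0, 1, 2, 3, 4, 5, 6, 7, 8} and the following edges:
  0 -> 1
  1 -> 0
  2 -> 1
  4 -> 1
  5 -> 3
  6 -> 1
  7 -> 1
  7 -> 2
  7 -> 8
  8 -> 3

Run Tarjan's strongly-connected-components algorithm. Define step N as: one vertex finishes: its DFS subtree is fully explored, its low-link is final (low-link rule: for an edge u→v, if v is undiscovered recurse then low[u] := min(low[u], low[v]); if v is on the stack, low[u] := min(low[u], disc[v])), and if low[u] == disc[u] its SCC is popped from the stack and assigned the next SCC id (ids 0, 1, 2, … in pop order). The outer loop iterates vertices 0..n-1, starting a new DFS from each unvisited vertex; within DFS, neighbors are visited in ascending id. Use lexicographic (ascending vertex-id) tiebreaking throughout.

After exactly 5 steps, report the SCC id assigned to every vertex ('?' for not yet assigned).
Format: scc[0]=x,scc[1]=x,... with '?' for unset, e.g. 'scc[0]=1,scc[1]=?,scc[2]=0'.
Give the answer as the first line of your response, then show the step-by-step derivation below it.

scc[0]=0,scc[1]=0,scc[2]=1,scc[3]=2,scc[4]=3,scc[5]=?,scc[6]=?,scc[7]=?,scc[8]=?

step 1: low=(low[0]=0,low[1]=0,low[2]=?,low[3]=?,low[4]=?,low[5]=?,low[6]=?,low[7]=?,low[8]=?); scc=(scc[0]=?,scc[1]=?,scc[2]=?,scc[3]=?,scc[4]=?,scc[5]=?,scc[6]=?,scc[7]=?,scc[8]=?)
step 2: low=(low[0]=0,low[1]=0,low[2]=?,low[3]=?,low[4]=?,low[5]=?,low[6]=?,low[7]=?,low[8]=?); scc=(scc[0]=0,scc[1]=0,scc[2]=?,scc[3]=?,scc[4]=?,scc[5]=?,scc[6]=?,scc[7]=?,scc[8]=?)
step 3: low=(low[0]=0,low[1]=0,low[2]=2,low[3]=?,low[4]=?,low[5]=?,low[6]=?,low[7]=?,low[8]=?); scc=(scc[0]=0,scc[1]=0,scc[2]=1,scc[3]=?,scc[4]=?,scc[5]=?,scc[6]=?,scc[7]=?,scc[8]=?)
step 4: low=(low[0]=0,low[1]=0,low[2]=2,low[3]=3,low[4]=?,low[5]=?,low[6]=?,low[7]=?,low[8]=?); scc=(scc[0]=0,scc[1]=0,scc[2]=1,scc[3]=2,scc[4]=?,scc[5]=?,scc[6]=?,scc[7]=?,scc[8]=?)
step 5: low=(low[0]=0,low[1]=0,low[2]=2,low[3]=3,low[4]=4,low[5]=?,low[6]=?,low[7]=?,low[8]=?); scc=(scc[0]=0,scc[1]=0,scc[2]=1,scc[3]=2,scc[4]=3,scc[5]=?,scc[6]=?,scc[7]=?,scc[8]=?)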